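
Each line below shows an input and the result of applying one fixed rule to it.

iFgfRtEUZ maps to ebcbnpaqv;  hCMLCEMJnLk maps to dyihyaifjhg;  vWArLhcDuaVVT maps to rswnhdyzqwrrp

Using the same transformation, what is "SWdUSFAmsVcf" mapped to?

oszqobwioryb

The rule is to shift every letter 4 places backward in the alphabet (wrapping around), then convert every letter to lowercase.
Starting from "SWdUSFAmsVcf": after the first operation, "OSzQOBWioRyb"; after the second, "oszqobwioryb".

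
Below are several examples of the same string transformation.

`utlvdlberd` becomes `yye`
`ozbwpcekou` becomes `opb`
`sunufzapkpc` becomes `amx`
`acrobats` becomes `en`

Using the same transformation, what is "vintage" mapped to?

at

Looking at the pairs, the operation is to keep one character in every 3, starting at position 3 (positions 3rd, 6th, 9th, ...), then shift every letter 13 places forward in the alphabet (wrapping around) — i.e. ROT13.
"vintage" → "ng" → "at".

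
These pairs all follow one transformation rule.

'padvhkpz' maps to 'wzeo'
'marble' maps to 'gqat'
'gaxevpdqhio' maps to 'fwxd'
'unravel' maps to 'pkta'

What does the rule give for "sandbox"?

What's happening: shift every letter 11 places backward in the alphabet (wrapping around), then keep only the last 4 characters.
So "sandbox" becomes "sqdm".

sqdm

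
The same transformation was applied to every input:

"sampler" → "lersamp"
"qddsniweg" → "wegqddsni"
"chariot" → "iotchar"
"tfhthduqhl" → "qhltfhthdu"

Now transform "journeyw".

eywjourn

What's happening: move the last 3 characters to the front (rotate right by 3).
For "journeyw" the result is "eywjourn".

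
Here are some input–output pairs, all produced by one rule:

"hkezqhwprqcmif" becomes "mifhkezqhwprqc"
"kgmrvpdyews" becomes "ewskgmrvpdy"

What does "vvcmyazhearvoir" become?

oirvvcmyazhearv

What's happening: move the last 3 characters to the front (rotate right by 3).
For "vvcmyazhearvoir" the result is "oirvvcmyazhearv".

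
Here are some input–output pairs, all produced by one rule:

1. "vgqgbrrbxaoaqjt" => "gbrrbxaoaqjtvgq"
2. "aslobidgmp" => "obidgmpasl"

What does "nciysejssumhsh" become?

ysejssumhshnci

Rule — move the first 3 characters to the end (rotate left by 3).
So "nciysejssumhsh" becomes "ysejssumhshnci".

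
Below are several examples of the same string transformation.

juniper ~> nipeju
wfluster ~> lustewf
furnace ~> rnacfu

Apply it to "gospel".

spego

Looking at the pairs, the operation is to delete the last character, then move the first 2 characters to the end (rotate left by 2).
On "gospel": the first step gives "gospe", and the second then gives "spego".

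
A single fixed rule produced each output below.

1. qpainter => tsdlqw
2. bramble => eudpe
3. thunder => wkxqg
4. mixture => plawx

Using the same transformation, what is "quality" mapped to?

What's happening: shift every letter 3 places forward in the alphabet (wrapping around), then delete the last 2 characters.
"quality" → "txdolwb" → "txdol".

txdol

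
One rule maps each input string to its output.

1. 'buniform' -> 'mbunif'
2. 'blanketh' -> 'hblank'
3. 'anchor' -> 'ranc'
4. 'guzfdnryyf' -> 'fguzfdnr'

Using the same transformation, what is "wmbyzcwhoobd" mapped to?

Rule — move the last character to the front, then delete the last 2 characters.
Applying both steps to "wmbyzcwhoobd": "dwmbyzcwhoob", then "dwmbyzcwho".
(Check on "blanketh": → "hblanket" → "hblank" ✓)

dwmbyzcwho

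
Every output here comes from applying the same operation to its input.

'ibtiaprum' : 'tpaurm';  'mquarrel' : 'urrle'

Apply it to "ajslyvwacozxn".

svyawocxzn

Looking at the pairs, the operation is to swap each adjacent pair of characters (1↔2, 3↔4, ...), then delete the first 3 characters.
Applying both steps to "ajslyvwacozxn": "jalsvyawocxzn", then "svyawocxzn".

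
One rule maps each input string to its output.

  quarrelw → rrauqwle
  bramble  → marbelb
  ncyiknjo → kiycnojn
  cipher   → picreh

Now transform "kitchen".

ctikneh

In each case the input is transformed by: reverse the string, then move the first 3 characters to the end (rotate left by 3).
Applying both steps to "kitchen": "nehctik", then "ctikneh".
(Check on "cipher": → "rehpic" → "picreh" ✓)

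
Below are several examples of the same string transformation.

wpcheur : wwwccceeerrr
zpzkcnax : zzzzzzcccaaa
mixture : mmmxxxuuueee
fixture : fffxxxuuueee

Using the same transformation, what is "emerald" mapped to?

The rule is to keep every other character starting from the first (positions 1st, 3rd, 5th, ...), then repeat every character 3 times.
Applying both steps to "emerald": "eead", then "eeeeeeaaaddd".

eeeeeeaaaddd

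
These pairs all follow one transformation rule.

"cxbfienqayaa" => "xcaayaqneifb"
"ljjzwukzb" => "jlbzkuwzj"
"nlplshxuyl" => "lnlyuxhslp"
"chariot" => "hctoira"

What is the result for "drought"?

rdthguo

Looking at the pairs, the operation is to reverse the string, then move the last 2 characters to the front (rotate right by 2).
For "drought" the result is "rdthguo".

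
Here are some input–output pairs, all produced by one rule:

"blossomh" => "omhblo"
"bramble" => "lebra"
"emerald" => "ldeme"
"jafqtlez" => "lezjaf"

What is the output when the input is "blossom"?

omblo

The rule is to move the first 3 characters to the end (rotate left by 3), then delete the first 2 characters.
On "blossom" that produces "omblo".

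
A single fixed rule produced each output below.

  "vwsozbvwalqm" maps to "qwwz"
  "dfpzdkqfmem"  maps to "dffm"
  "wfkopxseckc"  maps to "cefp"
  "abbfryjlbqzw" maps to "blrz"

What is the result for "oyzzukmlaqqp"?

lquy

Rule — keep one character in every 3, starting at position 2 (positions 2nd, 5th, 8th, ...), then sort the characters into alphabetical order.
For "oyzzukmlaqqp" the result is "lquy".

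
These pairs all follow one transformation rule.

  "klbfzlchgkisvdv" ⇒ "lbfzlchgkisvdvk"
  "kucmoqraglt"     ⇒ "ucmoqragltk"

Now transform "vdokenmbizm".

What's happening: move the first character to the end.
"vdokenmbizm" → "dokenmbizmv".

dokenmbizmv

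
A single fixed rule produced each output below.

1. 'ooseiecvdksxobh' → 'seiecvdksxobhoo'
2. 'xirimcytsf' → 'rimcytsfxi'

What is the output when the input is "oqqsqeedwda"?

In each case the input is transformed by: move the first 2 characters to the end (rotate left by 2).
For "oqqsqeedwda" the result is "qsqeedwdaoq".

qsqeedwdaoq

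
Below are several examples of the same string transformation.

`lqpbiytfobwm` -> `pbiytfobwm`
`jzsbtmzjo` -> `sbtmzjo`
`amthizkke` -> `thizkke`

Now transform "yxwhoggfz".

whoggfz

The rule is to delete the first 2 characters.
"yxwhoggfz" → "whoggfz".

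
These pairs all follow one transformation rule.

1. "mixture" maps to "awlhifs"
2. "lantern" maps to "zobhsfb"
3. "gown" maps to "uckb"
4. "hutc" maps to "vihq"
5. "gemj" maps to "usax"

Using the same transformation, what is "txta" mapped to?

hlho

Each output is the input with this applied: shift every letter 12 places backward in the alphabet (wrapping around).
On "txta" that produces "hlho".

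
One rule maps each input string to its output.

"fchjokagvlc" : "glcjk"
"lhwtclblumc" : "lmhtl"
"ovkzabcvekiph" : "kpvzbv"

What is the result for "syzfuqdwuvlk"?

The transformation: keep every other character starting from the second (positions 2nd, 4th, 6th, ...), then move the last 2 characters to the front (rotate right by 2).
Applying that to "syzfuqdwuvlk" gives "vkyfqw".

vkyfqw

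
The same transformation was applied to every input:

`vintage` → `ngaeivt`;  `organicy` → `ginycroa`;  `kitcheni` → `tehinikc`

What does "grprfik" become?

Each output is the input with this applied: swap each adjacent pair of characters (1↔2, 3↔4, ...), then move the first 3 characters to the end (rotate left by 3).
For "grprfik", step one produces "rgrpifk"; step two turns that into "pifkrgr".
(Check on "kitcheni": → "ikctehin" → "tehinikc" ✓)

pifkrgr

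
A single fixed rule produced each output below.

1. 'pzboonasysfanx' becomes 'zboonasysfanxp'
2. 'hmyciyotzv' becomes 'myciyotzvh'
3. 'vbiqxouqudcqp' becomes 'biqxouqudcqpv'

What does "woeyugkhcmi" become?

oeyugkhcmiw

The pattern: move the first character to the end.
So "woeyugkhcmi" becomes "oeyugkhcmiw".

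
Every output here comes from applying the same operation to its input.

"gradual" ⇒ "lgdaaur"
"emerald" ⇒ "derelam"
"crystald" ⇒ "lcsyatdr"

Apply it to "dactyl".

The transformation: swap each adjacent pair of characters (1↔2, 3↔4, ...), then swap the first and last characters.
"dactyl" → "ydtcla".

ydtcla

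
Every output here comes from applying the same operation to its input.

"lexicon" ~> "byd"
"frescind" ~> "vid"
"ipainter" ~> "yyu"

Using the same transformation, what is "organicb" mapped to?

eqs

The rule is to shift every letter 10 places backward in the alphabet (wrapping around), then keep one character in every 3, starting at position 1 (positions 1st, 4th, 7th, ...).
"organicb" → "ehwqdysr" → "eqs".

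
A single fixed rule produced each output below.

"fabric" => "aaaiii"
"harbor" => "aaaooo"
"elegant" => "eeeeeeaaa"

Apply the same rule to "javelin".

aaaeeeiii

The pattern: repeat every character 3 times, then keep only the vowels.
"javelin" → "jjjaaavvveeellliiinnn" → "aaaeeeiii".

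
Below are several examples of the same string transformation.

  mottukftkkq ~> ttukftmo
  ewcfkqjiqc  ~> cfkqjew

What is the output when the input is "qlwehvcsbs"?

wehvcql

Rule — delete the last 3 characters, then move the first 2 characters to the end (rotate left by 2).
On "qlwehvcsbs": the first step gives "qlwehvc", and the second then gives "wehvcql".
(Check on "ewcfkqjiqc": → "ewcfkqj" → "cfkqjew" ✓)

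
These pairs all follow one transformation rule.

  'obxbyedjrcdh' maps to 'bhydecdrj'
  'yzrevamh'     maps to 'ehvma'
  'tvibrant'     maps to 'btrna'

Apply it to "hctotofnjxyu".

outyoxfjn

What's happening: delete the first 3 characters, then take characters alternately from the front and the back (1st, last, 2nd, 2nd-last, ...).
On "hctotofnjxyu": the first step gives "otofnjxyu", and the second then gives "outyoxfjn".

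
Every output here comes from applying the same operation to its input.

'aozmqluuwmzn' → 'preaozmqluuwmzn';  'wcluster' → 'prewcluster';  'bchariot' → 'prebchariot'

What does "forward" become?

In each case the input is transformed by: prepend "pre".
Applying that to "forward" gives "preforward".

preforward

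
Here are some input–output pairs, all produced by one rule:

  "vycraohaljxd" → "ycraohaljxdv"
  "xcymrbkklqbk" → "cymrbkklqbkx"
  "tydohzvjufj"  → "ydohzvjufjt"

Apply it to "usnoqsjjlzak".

snoqsjjlzaku

What's happening: move the first character to the end.
For "usnoqsjjlzak" the result is "snoqsjjlzaku".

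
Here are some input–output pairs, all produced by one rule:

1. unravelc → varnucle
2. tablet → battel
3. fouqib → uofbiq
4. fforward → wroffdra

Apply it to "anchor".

Rule — reverse the string, then move the first 3 characters to the end (rotate left by 3).
On "anchor": the first step gives "rohcna", and the second then gives "cnaroh".

cnaroh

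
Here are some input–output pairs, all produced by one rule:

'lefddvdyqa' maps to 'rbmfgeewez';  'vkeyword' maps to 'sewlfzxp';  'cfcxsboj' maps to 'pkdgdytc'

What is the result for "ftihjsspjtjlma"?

nbgujikttqkukm

What's happening: move the last 2 characters to the front (rotate right by 2), then shift every letter 1 place forward in the alphabet (wrapping around).
Working it through for "ftihjsspjtjlma": intermediate "maftihjsspjtjl", final "nbgujikttqkukm".
(Check on "vkeyword": → "rdvkeywo" → "sewlfzxp" ✓)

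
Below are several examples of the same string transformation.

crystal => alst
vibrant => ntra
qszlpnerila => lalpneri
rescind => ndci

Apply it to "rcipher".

Rule — delete the first 3 characters, then move the last 2 characters to the front (rotate right by 2).
"rcipher" → "pher" → "erph".
(Check on "rescind": → "cind" → "ndci" ✓)

erph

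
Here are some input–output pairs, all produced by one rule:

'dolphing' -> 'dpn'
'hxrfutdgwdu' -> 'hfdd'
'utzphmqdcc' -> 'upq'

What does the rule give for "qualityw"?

The pattern: move the last character to the front, then keep one character in every 3, starting at position 2 (positions 2nd, 5th, 8th, ...).
Applying both steps to "qualityw": "wquality", then "qly".
(Check on "dolphing": → "gdolphin" → "dpn" ✓)

qly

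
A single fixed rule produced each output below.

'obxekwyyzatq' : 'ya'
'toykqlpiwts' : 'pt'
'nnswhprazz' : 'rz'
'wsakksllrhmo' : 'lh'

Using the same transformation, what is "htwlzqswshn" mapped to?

Looking at the pairs, the operation is to keep one character in every 3, starting at position 1 (positions 1st, 4th, 7th, ...), then delete the first 2 characters.
Applying both steps to "htwlzqswshn": "hlsh", then "sh".

sh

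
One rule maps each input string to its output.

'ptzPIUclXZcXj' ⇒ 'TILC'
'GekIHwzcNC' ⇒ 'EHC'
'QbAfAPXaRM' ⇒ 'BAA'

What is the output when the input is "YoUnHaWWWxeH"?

OHWE

What's happening: keep one character in every 3, starting at position 2 (positions 2nd, 5th, 8th, ...), then convert every letter to uppercase.
For "YoUnHaWWWxeH", step one produces "oHWe"; step two turns that into "OHWE".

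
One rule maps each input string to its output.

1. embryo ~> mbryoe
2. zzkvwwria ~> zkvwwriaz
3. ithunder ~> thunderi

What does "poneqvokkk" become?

The pattern: move the first character to the end.
For "poneqvokkk" the result is "oneqvokkkp".

oneqvokkkp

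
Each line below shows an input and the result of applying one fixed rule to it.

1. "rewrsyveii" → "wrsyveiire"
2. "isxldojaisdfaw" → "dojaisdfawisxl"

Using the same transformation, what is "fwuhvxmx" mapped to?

Looking at the pairs, the operation is to swap the front and back halves of the string, then move the last 3 characters to the front (rotate right by 3).
For "fwuhvxmx" the result is "wuhvxmxf".

wuhvxmxf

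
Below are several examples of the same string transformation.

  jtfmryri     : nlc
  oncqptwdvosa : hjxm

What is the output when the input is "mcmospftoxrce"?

wmnl

Each output is the input with this applied: shift every letter 6 places backward in the alphabet (wrapping around), then keep one character in every 3, starting at position 2 (positions 2nd, 5th, 8th, ...).
Starting from "mcmospftoxrce": after the first operation, "gwgimjznirlwy"; after the second, "wmnl".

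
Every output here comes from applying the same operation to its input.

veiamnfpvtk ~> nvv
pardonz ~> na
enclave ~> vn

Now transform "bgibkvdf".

vb

Rule — move the first 3 characters to the end (rotate left by 3), then keep one character in every 3, starting at position 3 (positions 3rd, 6th, 9th, ...).
"bgibkvdf" → "bkvdfbgi" → "vb".
(Check on "pardonz": → "donzpar" → "na" ✓)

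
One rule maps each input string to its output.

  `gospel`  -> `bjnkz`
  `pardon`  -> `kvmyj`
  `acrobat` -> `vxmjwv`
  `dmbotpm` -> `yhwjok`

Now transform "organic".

jmbvid

In each case the input is transformed by: shift every letter 5 places backward in the alphabet (wrapping around), then delete the last character.
On "organic" that produces "jmbvid".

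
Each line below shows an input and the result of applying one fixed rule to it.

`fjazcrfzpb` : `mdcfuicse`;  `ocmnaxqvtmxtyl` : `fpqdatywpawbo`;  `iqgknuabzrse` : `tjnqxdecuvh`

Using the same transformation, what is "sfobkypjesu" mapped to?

The transformation: delete the first character, then shift every letter 3 places forward in the alphabet (wrapping around).
On "sfobkypjesu": the first step gives "fobkypjesu", and the second then gives "irenbsmhvx".
(Check on "ocmnaxqvtmxtyl": → "cmnaxqvtmxtyl" → "fpqdatywpawbo" ✓)

irenbsmhvx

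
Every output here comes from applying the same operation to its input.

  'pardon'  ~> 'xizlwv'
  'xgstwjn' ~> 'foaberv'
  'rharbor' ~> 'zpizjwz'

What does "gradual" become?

ozilcit

The rule is to shift every letter 8 places forward in the alphabet (wrapping around).
For "gradual" the result is "ozilcit".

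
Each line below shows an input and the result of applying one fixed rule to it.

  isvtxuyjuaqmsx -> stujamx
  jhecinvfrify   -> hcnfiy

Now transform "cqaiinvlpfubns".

The rule is to keep every other character starting from the second (positions 2nd, 4th, 6th, ...).
So "cqaiinvlpfubns" becomes "qinlfbs".

qinlfbs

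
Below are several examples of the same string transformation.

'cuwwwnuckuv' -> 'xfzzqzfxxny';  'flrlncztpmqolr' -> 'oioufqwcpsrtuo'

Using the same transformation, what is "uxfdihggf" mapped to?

The transformation: shift every letter 3 places forward in the alphabet (wrapping around), then swap each adjacent pair of characters (1↔2, 3↔4, ...).
Working it through for "uxfdihggf": intermediate "xaiglkjji", final "axgikljji".
(Check on "cuwwwnuckuv": → "fxzzzqxfnxy" → "xfzzqzfxxny" ✓)

axgikljji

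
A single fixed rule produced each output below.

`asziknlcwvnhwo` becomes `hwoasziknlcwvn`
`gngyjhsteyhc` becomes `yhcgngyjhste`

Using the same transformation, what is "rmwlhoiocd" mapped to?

In each case the input is transformed by: move the last 3 characters to the front (rotate right by 3).
Applying that to "rmwlhoiocd" gives "ocdrmwlhoi".

ocdrmwlhoi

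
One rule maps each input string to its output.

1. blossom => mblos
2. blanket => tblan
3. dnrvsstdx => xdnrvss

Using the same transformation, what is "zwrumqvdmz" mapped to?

zzwrumqv

The rule is to move the last 3 characters to the front (rotate right by 3), then delete the first 2 characters.
Starting from "zwrumqvdmz": after the first operation, "dmzzwrumqv"; after the second, "zzwrumqv".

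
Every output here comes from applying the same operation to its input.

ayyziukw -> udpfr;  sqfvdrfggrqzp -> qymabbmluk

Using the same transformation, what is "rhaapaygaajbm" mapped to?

vkvtbvvewh

Each output is the input with this applied: delete the first 3 characters, then shift every letter 5 places backward in the alphabet (wrapping around).
Starting from "rhaapaygaajbm": after the first operation, "apaygaajbm"; after the second, "vkvtbvvewh".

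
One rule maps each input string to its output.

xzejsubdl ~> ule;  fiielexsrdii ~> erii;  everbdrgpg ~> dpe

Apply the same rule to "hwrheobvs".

osr

Looking at the pairs, the operation is to keep one character in every 3, starting at position 3 (positions 3rd, 6th, 9th, ...), then move the first character to the end.
Working it through for "hwrheobvs": intermediate "ros", final "osr".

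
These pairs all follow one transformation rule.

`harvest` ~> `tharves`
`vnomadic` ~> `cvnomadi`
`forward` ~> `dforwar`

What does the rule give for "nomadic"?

cnomadi

Looking at the pairs, the operation is to move the last character to the front.
So "nomadic" becomes "cnomadi".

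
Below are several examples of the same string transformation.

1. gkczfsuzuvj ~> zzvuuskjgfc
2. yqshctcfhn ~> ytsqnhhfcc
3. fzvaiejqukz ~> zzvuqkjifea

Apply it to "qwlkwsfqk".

The transformation: sort the characters into reverse alphabetical order.
On "qwlkwsfqk" that produces "wwsqqlkkf".

wwsqqlkkf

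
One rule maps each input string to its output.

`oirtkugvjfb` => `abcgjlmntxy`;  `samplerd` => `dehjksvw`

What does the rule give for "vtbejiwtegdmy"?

abellnoqtvwwy

The transformation: shift every letter 8 places backward in the alphabet (wrapping around), then sort the characters into alphabetical order.
Working it through for "vtbejiwtegdmy": intermediate "nltwbaolwyveq", final "abellnoqtvwwy".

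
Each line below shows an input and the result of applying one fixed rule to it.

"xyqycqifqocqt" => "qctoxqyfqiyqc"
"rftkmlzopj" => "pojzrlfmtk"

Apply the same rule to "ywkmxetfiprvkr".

In each case the input is transformed by: move the last 2 characters to the front (rotate right by 2), then take characters alternately from the front and the back (1st, last, 2nd, 2nd-last, ...).
Applying both steps to "ywkmxetfiprvkr": "krywkmxetfiprv", then "kvrrypwikfmtxe".

kvrrypwikfmtxe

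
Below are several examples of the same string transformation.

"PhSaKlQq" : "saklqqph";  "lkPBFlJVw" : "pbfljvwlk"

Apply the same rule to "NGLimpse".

Each output is the input with this applied: move the first 2 characters to the end (rotate left by 2), then convert every letter to lowercase.
"NGLimpse" → "LimpseNG" → "limpseng".

limpseng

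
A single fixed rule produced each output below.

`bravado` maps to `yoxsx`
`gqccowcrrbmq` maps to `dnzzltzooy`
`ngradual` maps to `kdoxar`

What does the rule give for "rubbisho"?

oryyfp

What's happening: delete the last 2 characters, then shift every letter 3 places backward in the alphabet (wrapping around).
Starting from "rubbisho": after the first operation, "rubbis"; after the second, "oryyfp".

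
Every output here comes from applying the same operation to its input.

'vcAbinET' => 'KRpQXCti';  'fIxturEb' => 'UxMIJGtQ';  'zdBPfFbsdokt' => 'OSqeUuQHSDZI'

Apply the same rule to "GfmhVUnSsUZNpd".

The pattern: flip the case of every letter, then shift every letter 11 places backward in the alphabet (wrapping around).
"GfmhVUnSsUZNpd" → "vUBWkjChHjocES".

vUBWkjChHjocES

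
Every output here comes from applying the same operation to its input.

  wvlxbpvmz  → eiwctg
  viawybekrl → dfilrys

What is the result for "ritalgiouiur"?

hsnpvbpby

Each output is the input with this applied: shift every letter 7 places forward in the alphabet (wrapping around), then delete the first 3 characters.
Applying that to "ritalgiouiur" gives "hsnpvbpby".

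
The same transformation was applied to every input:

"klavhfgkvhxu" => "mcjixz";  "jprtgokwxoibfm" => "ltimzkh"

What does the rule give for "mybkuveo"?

Each output is the input with this applied: shift every letter 2 places forward in the alphabet (wrapping around), then keep every other character starting from the first (positions 1st, 3rd, 5th, ...).
On "mybkuveo": the first step gives "oadmwxgq", and the second then gives "odwg".

odwg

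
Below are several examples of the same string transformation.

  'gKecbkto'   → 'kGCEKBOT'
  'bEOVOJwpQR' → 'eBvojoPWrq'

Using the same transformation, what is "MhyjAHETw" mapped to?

What's happening: flip the case of every letter, then swap each adjacent pair of characters (1↔2, 3↔4, ...).
On "MhyjAHETw": the first step gives "mHYJahetW", and the second then gives "HmJYhateW".

HmJYhateW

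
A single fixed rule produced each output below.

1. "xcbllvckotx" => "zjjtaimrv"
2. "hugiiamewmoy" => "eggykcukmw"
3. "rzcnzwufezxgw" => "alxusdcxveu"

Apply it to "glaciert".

What's happening: delete the first 2 characters, then shift every letter 2 places backward in the alphabet (wrapping around).
Applying that to "glaciert" gives "yagcpr".

yagcpr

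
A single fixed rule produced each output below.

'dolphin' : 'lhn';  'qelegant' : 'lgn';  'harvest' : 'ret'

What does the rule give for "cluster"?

Each output is the input with this applied: keep every other character starting from the first (positions 1st, 3rd, 5th, ...), then delete the first character.
For "cluster", step one produces "cutr"; step two turns that into "utr".

utr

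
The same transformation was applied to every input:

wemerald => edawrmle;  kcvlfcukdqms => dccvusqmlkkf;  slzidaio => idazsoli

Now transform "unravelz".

Rule — sort the characters into reverse alphabetical order, then move the last 3 characters to the front (rotate right by 3).
For "unravelz", step one produces "zvurnlea"; step two turns that into "leazvurn".
(Check on "kcvlfcukdqms": → "vusqmlkkfdcc" → "dccvusqmlkkf" ✓)

leazvurn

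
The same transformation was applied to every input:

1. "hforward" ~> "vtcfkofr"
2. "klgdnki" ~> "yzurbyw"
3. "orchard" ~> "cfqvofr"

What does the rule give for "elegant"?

szsuobh

In each case the input is transformed by: shift every letter 12 places backward in the alphabet (wrapping around).
So "elegant" becomes "szsuobh".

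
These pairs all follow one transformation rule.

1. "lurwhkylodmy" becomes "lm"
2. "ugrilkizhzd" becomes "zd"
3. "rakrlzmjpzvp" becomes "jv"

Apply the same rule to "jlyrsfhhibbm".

hb

Rule — keep one character in every 3, starting at position 2 (positions 2nd, 5th, 8th, ...), then delete the first 2 characters.
"jlyrsfhhibbm" → "lshb" → "hb".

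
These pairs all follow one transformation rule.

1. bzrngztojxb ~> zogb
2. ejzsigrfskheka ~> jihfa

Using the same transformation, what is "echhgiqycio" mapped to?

Rule — keep one character in every 3, starting at position 2 (positions 2nd, 5th, 8th, ...), then sort the characters into reverse alphabetical order.
"echhgiqycio" → "cgyo" → "yogc".
(Check on "ejzsigrfskheka": → "jifha" → "jihfa" ✓)

yogc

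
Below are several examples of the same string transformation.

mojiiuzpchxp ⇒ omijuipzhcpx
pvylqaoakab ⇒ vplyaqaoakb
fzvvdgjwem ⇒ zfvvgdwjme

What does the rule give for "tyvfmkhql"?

ytfvkmqhl

The rule is to swap each adjacent pair of characters (1↔2, 3↔4, ...).
"tyvfmkhql" → "ytfvkmqhl".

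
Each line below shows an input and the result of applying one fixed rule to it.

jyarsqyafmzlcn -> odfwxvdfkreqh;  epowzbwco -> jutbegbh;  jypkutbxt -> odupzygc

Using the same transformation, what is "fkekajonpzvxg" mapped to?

The rule is to delete the last character, then shift every letter 5 places forward in the alphabet (wrapping around).
Applying both steps to "fkekajonpzvxg": "fkekajonpzvx", then "kpjpfotsueac".

kpjpfotsueac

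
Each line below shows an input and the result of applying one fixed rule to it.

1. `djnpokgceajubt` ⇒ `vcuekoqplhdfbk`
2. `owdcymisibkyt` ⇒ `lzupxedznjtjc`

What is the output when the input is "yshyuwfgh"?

ghiztizvx

In each case the input is transformed by: shift every letter 1 place forward in the alphabet (wrapping around), then move the last 3 characters to the front (rotate right by 3).
So "yshyuwfgh" becomes "ghiztizvx".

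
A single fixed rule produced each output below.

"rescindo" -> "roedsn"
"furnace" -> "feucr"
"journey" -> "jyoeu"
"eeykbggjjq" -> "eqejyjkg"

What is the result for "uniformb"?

Each output is the input with this applied: take characters alternately from the front and the back (1st, last, 2nd, 2nd-last, ...), then delete the last 2 characters.
"uniformb" → "ubnmirfo" → "ubnmir".

ubnmir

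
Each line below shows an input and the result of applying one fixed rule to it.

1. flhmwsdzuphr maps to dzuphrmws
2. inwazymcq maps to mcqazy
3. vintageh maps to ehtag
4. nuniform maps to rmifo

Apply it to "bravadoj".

ojvad

Rule — delete the first 3 characters, then move the first 3 characters to the end (rotate left by 3).
Starting from "bravadoj": after the first operation, "vadoj"; after the second, "ojvad".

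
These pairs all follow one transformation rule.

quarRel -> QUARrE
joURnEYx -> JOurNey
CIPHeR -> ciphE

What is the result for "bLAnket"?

The rule is to flip the case of every letter, then delete the last character.
"bLAnket" → "BlaNKE".

BlaNKE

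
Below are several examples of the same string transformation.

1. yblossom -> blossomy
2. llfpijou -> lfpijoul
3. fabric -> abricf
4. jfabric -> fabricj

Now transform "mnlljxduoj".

nlljxduojm

The transformation: move the first character to the end.
For "mnlljxduoj" the result is "nlljxduojm".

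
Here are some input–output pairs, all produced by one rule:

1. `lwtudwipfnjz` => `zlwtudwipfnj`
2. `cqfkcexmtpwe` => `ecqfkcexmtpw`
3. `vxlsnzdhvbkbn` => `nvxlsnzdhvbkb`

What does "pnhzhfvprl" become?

In each case the input is transformed by: move the last character to the front.
"pnhzhfvprl" → "lpnhzhfvpr".

lpnhzhfvpr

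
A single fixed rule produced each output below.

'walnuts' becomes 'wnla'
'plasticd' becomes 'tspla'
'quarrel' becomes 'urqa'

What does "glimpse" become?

mlig

What's happening: delete the last 3 characters, then sort the characters into reverse alphabetical order.
Applying that to "glimpse" gives "mlig".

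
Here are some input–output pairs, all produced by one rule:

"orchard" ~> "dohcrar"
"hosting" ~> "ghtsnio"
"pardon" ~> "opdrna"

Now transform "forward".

In each case the input is transformed by: swap each adjacent pair of characters (1↔2, 3↔4, ...), then swap the first and last characters.
So "forward" becomes "dfwrrao".

dfwrrao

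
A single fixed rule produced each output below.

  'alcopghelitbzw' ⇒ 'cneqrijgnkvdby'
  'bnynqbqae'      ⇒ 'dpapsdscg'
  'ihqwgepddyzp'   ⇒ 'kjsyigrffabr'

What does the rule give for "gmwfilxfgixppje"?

ioyhknzhikzrrlg

In each case the input is transformed by: shift every letter 2 places forward in the alphabet (wrapping around).
Applying that to "gmwfilxfgixppje" gives "ioyhknzhikzrrlg".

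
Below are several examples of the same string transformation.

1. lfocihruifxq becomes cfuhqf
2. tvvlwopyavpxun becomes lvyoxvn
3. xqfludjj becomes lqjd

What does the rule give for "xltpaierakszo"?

plrizk

The rule is to keep every other character starting from the second (positions 2nd, 4th, 6th, ...), then swap each adjacent pair of characters (1↔2, 3↔4, ...).
So "xltpaierakszo" becomes "plrizk".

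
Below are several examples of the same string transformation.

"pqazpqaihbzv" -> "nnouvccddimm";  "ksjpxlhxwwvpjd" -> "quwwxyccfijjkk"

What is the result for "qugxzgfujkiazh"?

nsttuvwxdhhkmm

Each output is the input with this applied: sort the characters into alphabetical order, then shift every letter 13 places forward in the alphabet (wrapping around) — i.e. ROT13.
Working it through for "qugxzgfujkiazh": intermediate "afgghijkquuxzz", final "nsttuvwxdhhkmm".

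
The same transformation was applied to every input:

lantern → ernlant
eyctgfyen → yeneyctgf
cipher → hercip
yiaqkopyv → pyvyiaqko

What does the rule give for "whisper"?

perwhis

The pattern: move the last 3 characters to the front (rotate right by 3).
Applying that to "whisper" gives "perwhis".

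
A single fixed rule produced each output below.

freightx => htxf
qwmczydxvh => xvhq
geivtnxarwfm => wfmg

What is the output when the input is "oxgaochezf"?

The rule is to move the first character to the end, then keep only the last 4 characters.
For "oxgaochezf" the result is "ezfo".

ezfo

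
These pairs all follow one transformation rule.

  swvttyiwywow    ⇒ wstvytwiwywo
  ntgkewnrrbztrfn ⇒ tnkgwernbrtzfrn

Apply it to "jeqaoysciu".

ejaqyocsui

The transformation: swap each adjacent pair of characters (1↔2, 3↔4, ...).
For "jeqaoysciu" the result is "ejaqyocsui".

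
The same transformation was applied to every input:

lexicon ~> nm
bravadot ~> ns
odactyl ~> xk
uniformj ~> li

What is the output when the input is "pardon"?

nm

What's happening: shift every letter 1 place backward in the alphabet (wrapping around), then keep only the last 2 characters.
Starting from "pardon": after the first operation, "ozqcnm"; after the second, "nm".
(Check on "odactyl": → "nczbsxk" → "xk" ✓)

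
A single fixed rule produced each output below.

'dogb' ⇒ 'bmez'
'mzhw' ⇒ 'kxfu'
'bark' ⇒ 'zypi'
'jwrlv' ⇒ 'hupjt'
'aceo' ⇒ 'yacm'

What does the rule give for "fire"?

dgpc

In each case the input is transformed by: shift every letter 2 places backward in the alphabet (wrapping around).
So "fire" becomes "dgpc".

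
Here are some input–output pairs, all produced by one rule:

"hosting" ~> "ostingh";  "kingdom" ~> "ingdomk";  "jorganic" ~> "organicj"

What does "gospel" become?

The pattern: move the first character to the end.
Applying that to "gospel" gives "ospelg".

ospelg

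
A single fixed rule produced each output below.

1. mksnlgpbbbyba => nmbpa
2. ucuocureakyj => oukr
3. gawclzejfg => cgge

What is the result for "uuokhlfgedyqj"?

kudfj

What's happening: keep one character in every 3, starting at position 1 (positions 1st, 4th, 7th, ...), then swap each adjacent pair of characters (1↔2, 3↔4, ...).
For "uuokhlfgedyqj", step one produces "ukfdj"; step two turns that into "kudfj".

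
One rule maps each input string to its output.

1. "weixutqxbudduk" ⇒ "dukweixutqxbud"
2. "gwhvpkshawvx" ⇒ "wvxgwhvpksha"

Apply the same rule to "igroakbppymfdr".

Rule — move the last 3 characters to the front (rotate right by 3).
Doing the same to "igroakbppymfdr": "fdrigroakbppym".

fdrigroakbppym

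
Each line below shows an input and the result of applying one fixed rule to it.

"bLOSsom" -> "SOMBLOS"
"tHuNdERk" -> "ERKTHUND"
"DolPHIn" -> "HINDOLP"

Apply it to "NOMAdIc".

DICNOMA

Each output is the input with this applied: move the last 3 characters to the front (rotate right by 3), then convert every letter to uppercase.
On "NOMAdIc" that produces "DICNOMA".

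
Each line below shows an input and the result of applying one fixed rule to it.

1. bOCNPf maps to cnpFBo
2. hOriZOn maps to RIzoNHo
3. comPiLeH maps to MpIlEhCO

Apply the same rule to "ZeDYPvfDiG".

Each output is the input with this applied: flip the case of every letter, then move the first 2 characters to the end (rotate left by 2).
So "ZeDYPvfDiG" becomes "dypVFdIgzE".
(Check on "bOCNPf": → "BocnpF" → "cnpFBo" ✓)

dypVFdIgzE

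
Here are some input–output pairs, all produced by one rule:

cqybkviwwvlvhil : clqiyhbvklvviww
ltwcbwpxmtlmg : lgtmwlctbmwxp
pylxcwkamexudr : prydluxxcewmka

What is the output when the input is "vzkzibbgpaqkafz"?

Rule — take characters alternately from the front and the back (1st, last, 2nd, 2nd-last, ...).
On "vzkzibbgpaqkafz" that produces "vzzfkazkiqbabpg".

vzzfkazkiqbabpg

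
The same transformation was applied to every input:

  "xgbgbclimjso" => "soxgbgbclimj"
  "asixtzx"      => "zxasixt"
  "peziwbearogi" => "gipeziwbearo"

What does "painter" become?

The pattern: move the last 2 characters to the front (rotate right by 2).
So "painter" becomes "erpaint".

erpaint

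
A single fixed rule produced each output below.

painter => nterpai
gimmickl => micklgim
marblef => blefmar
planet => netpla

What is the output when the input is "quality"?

In each case the input is transformed by: move the first 3 characters to the end (rotate left by 3).
For "quality" the result is "lityqua".

lityqua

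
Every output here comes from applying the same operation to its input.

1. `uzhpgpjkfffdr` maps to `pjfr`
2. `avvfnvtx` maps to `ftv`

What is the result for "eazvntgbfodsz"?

Rule — move the first 2 characters to the end (rotate left by 2), then keep one character in every 3, starting at position 2 (positions 2nd, 5th, 8th, ...).
On "eazvntgbfodsz": the first step gives "zvntgbfodszea", and the second then gives "vgoz".

vgoz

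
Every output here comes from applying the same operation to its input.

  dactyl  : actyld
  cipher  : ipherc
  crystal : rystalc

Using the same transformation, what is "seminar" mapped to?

eminars

Each output is the input with this applied: move the first character to the end.
For "seminar" the result is "eminars".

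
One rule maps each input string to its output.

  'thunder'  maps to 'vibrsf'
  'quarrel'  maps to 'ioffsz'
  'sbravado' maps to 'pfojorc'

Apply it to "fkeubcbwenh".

ysipqpksbv

Looking at the pairs, the operation is to delete the first character, then shift every letter 12 places backward in the alphabet (wrapping around).
Applying both steps to "fkeubcbwenh": "keubcbwenh", then "ysipqpksbv".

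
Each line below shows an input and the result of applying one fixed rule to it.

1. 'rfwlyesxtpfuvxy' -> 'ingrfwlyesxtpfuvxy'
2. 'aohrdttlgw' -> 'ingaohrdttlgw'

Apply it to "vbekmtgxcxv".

ingvbekmtgxcxv

Each output is the input with this applied: prepend "ing".
"vbekmtgxcxv" → "ingvbekmtgxcxv".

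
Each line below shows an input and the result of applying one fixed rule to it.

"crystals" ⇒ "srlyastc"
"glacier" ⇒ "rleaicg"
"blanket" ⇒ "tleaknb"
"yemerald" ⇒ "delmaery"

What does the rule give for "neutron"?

neourtn

What's happening: take characters alternately from the front and the back (1st, last, 2nd, 2nd-last, ...), then move the first character to the end.
For "neutron", step one produces "nneourt"; step two turns that into "neourtn".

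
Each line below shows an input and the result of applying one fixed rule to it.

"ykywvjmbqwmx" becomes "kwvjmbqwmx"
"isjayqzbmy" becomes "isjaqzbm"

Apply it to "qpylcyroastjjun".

qplcroastjjun

Each output is the input with this applied: remove every "y".
Doing the same to "qpylcyroastjjun": "qplcroastjjun".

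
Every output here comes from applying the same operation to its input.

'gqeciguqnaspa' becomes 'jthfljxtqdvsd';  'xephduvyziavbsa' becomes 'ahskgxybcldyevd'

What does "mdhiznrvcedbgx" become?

The pattern: shift every letter 3 places forward in the alphabet (wrapping around).
For "mdhiznrvcedbgx" the result is "pgklcquyfhgeja".

pgklcquyfhgeja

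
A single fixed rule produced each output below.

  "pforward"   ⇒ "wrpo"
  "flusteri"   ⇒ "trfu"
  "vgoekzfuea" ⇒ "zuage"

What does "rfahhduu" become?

Each output is the input with this applied: swap the front and back halves of the string, then keep every other character starting from the first (positions 1st, 3rd, 5th, ...).
For "rfahhduu", step one produces "hduurfah"; step two turns that into "hura".
(Check on "flusteri": → "teriflus" → "trfu" ✓)

hura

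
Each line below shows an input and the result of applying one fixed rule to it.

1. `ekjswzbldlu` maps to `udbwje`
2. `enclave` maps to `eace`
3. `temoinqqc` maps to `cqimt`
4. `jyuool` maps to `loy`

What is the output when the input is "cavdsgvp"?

What's happening: reverse the string, then keep every other character starting from the first (positions 1st, 3rd, 5th, ...).
"cavdsgvp" → "pvgsdvac" → "pgda".

pgda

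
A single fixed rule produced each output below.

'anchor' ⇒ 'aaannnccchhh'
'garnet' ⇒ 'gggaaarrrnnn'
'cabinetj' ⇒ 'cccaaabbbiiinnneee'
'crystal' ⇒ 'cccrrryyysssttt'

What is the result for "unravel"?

Rule — delete the last 2 characters, then repeat every character 3 times.
On "unravel": the first step gives "unrav", and the second then gives "uuunnnrrraaavvv".
(Check on "garnet": → "garn" → "gggaaarrrnnn" ✓)

uuunnnrrraaavvv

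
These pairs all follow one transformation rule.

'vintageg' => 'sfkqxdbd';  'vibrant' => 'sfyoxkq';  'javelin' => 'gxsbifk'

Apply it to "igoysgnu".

Rule — shift every letter 3 places backward in the alphabet (wrapping around).
On "igoysgnu" that produces "fdlvpdkr".

fdlvpdkr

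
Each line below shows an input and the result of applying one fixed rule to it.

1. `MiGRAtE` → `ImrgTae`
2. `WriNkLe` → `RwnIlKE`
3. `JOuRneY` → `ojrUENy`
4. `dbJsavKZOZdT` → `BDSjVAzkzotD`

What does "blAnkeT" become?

Looking at the pairs, the operation is to swap each adjacent pair of characters (1↔2, 3↔4, ...), then flip the case of every letter.
"blAnkeT" → "LBNaEKt".

LBNaEKt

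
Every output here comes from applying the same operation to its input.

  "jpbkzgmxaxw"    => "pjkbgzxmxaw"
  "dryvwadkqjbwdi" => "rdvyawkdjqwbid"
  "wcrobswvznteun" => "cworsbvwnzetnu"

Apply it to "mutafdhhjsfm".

Looking at the pairs, the operation is to swap each adjacent pair of characters (1↔2, 3↔4, ...).
"mutafdhhjsfm" → "umatdfhhsjmf".

umatdfhhsjmf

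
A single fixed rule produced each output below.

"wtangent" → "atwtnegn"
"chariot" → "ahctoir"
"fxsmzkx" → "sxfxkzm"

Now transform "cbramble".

The rule is to reverse the string, then move the last 3 characters to the front (rotate right by 3).
Applying both steps to "cbramble": "elbmarbc", then "rbcelbma".
(Check on "wtangent": → "tnegnatw" → "atwtnegn" ✓)

rbcelbma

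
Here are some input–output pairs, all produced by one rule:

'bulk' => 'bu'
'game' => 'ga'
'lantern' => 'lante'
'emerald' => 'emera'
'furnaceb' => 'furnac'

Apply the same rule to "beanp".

bea

The rule is to delete the last 2 characters.
Applying that to "beanp" gives "bea".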